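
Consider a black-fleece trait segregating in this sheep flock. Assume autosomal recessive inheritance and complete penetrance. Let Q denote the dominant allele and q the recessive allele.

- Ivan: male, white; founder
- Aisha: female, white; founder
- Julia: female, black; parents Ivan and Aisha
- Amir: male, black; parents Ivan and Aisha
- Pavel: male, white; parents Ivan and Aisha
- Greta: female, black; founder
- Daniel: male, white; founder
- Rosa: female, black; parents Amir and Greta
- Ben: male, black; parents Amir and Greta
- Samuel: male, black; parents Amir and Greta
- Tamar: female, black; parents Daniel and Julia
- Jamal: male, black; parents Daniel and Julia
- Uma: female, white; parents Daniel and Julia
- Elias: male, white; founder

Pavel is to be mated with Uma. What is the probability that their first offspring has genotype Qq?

1/2

Ivan is white so carries Q and passed q to Julia (qq), so Ivan is Qq.
Aisha is white so carries Q and passed q to Julia (qq), so Aisha is Qq.
Pavel is a white offspring of Ivan (Qq) × Aisha (Qq), whose cross gives 1/4 QQ : 1/2 Qq : 1/4 qq; conditioning on being white, Pavel is QQ with probability 1/3, Qq with probability 2/3.
Uma is white so carries Q and received q from Julia (qq), so Uma is Qq.
Summing over parental genotype combinations, P(offspring has genotype Qq) = 1/3·1/2 + 2/3·1/2 = 1/2.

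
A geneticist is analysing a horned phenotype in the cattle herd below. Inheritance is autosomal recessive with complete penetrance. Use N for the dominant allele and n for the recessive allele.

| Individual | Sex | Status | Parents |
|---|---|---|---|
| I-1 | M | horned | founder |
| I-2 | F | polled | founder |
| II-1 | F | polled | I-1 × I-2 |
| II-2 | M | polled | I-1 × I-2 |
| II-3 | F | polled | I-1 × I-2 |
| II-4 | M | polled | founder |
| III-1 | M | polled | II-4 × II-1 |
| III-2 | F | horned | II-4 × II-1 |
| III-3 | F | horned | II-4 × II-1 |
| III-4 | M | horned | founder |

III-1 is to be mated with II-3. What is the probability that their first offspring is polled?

II-4 is polled so carries N and passed n to III-2 (nn), so II-4 is Nn.
II-1 is polled so carries N and received n from I-1 (nn), so II-1 is Nn.
III-1 is a polled offspring of II-4 (Nn) × II-1 (Nn), whose cross gives 1/4 NN : 1/2 Nn : 1/4 nn; conditioning on being polled, III-1 is NN with probability 1/3, Nn with probability 2/3.
II-3 is polled so carries N and received n from I-1 (nn), so II-3 is Nn.
Summing over parental genotype combinations, P(offspring is polled) = 1/3·1 + 2/3·3/4 = 5/6.

5/6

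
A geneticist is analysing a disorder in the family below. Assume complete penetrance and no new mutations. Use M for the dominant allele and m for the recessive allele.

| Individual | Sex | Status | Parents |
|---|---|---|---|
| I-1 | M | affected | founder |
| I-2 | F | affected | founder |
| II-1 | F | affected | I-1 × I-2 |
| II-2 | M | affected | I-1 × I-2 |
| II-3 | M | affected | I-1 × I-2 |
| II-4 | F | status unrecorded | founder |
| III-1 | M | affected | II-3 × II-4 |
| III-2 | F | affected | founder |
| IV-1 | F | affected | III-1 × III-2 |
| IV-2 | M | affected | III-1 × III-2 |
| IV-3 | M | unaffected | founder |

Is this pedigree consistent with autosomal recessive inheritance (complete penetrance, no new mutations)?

Yes

A consistent assignment under autosomal recessive exists: I-1 mm, I-2 mm, II-1 mm, II-2 mm, II-3 mm, II-4 Mm, III-1 mm, III-2 mm, IV-1 mm, IV-2 mm, IV-3 MM.
In this assignment every recorded phenotype matches its genotype and every non-founder's genotype is obtainable from its parents' genotypes, so the pedigree is consistent.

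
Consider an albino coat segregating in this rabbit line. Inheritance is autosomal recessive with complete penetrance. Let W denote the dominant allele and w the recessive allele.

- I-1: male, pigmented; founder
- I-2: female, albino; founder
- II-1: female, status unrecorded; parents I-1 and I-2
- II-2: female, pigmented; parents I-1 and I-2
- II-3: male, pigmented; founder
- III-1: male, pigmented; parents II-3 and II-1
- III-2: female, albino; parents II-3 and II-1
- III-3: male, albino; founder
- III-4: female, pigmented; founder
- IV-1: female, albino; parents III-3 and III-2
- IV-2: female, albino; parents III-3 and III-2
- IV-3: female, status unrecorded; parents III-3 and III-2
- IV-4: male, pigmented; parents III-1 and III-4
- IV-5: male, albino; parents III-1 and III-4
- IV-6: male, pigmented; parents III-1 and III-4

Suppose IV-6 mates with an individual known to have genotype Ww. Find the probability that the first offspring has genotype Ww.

1/2

III-1 is pigmented so carries W and passed w to IV-5 (ww), so III-1 is Ww.
III-4 is pigmented so carries W and passed w to IV-5 (ww), so III-4 is Ww.
IV-6 is a pigmented offspring of III-1 (Ww) × III-4 (Ww), whose cross gives 1/4 WW : 1/2 Ww : 1/4 ww; conditioning on being pigmented, IV-6 is WW with probability 1/3, Ww with probability 2/3.
Summing over parental genotype combinations, P(offspring has genotype Ww) = 1/3·1/2 + 2/3·1/2 = 1/2.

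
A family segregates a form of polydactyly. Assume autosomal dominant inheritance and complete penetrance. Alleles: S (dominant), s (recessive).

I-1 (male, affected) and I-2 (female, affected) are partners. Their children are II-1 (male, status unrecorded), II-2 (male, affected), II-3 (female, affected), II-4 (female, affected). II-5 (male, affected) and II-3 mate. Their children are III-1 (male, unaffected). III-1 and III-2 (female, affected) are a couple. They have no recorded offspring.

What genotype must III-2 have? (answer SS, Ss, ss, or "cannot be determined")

III-2's phenotype allows SS or Ss, and no parent or child forces a single allele at both positions; consistent genotype assignments exist with III-2 as SS or Ss.

cannot be determined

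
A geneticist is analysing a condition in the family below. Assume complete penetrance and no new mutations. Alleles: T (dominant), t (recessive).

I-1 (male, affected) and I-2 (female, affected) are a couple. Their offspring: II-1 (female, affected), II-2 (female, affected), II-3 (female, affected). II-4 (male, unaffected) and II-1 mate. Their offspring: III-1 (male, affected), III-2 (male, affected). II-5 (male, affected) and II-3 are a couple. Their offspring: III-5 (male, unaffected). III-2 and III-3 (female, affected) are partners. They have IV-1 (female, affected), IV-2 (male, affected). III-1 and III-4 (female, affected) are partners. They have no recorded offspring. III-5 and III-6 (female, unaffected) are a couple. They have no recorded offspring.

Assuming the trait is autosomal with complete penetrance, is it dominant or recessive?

dominant

II-5 and II-3 are both affected yet have an unaffected child III-5. Under a recessive model two affected parents are homozygous and every child would be affected, so the trait cannot be recessive.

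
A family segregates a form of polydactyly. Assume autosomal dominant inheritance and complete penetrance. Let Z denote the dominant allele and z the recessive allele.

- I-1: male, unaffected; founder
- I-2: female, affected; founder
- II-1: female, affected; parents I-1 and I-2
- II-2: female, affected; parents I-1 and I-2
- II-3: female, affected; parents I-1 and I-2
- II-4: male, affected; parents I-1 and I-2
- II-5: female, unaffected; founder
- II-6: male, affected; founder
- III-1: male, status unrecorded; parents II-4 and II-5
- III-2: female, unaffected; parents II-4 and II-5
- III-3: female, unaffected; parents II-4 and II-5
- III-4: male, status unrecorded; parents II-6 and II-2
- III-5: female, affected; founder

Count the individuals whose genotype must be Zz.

4

Obligate heterozygotes: II-1 is affected so carries Z and received z from I-1 (zz), so II-1 is Zz; II-2 is affected so carries Z and received z from I-1 (zz), so II-2 is Zz; II-3 is affected so carries Z and received z from I-1 (zz), so II-3 is Zz; II-4 is affected so carries Z and received z from I-1 (zz), so II-4 is Zz.
Every other individual is either homozygous by phenotype or has at least one consistent homozygous assignment, so the count is 4.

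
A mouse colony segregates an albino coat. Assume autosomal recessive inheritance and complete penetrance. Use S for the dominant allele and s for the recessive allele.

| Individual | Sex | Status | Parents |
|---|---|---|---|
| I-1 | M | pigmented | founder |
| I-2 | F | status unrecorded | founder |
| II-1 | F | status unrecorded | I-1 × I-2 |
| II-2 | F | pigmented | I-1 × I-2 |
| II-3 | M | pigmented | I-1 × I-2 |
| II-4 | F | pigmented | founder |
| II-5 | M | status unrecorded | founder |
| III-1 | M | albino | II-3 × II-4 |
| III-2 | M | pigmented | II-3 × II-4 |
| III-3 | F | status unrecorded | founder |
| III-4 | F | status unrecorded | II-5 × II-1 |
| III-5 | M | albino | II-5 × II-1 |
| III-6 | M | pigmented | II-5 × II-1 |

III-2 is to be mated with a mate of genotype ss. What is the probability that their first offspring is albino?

1/3

II-3 is pigmented so carries S and passed s to III-1 (ss), so II-3 is Ss.
II-4 is pigmented so carries S and passed s to III-1 (ss), so II-4 is Ss.
III-2 is a pigmented offspring of II-3 (Ss) × II-4 (Ss), whose cross gives 1/4 SS : 1/2 Ss : 1/4 ss; conditioning on being pigmented, III-2 is SS with probability 1/3, Ss with probability 2/3.
Summing over parental genotype combinations, P(offspring is albino) = 2/3·1/2 = 1/3.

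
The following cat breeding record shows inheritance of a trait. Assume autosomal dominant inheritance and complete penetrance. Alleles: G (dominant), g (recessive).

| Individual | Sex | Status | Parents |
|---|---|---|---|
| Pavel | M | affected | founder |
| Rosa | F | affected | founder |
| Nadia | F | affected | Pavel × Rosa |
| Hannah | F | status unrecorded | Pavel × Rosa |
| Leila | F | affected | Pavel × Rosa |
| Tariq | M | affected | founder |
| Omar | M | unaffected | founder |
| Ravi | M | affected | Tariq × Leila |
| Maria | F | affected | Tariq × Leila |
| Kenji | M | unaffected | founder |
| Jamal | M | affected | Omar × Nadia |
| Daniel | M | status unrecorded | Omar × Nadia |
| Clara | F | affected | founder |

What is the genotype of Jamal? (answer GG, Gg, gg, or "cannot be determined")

From phenotype alone, Jamal is GG or Gg.
Jamal is affected so carries G and received g from Omar (gg), so Jamal is Gg.

Gg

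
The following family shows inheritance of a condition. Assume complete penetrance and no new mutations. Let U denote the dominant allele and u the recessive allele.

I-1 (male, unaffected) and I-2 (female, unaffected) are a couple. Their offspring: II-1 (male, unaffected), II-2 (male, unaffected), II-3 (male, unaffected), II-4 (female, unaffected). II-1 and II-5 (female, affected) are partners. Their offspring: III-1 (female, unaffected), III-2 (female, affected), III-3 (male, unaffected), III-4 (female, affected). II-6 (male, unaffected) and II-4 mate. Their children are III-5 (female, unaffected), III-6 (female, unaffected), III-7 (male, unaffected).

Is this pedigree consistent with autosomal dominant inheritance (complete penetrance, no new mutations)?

A consistent assignment under autosomal dominant exists: I-1 uu, I-2 uu, II-1 uu, II-2 uu, II-3 uu, II-4 uu, II-5 Uu, II-6 uu, III-1 uu, III-2 Uu, III-3 uu, III-4 Uu, III-5 uu, III-6 uu, III-7 uu.
In this assignment every recorded phenotype matches its genotype and every non-founder's genotype is obtainable from its parents' genotypes, so the pedigree is consistent.

Yes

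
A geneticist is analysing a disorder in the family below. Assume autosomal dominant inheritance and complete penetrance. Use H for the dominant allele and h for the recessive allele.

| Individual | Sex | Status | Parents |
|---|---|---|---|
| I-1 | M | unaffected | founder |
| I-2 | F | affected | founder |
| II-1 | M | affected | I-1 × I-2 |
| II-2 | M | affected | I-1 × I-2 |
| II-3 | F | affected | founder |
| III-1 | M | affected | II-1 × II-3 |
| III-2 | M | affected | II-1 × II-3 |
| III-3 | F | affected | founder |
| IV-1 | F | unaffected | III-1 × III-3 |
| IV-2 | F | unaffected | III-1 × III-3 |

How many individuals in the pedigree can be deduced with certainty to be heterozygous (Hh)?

Obligate heterozygotes: II-1 is affected so carries H and received h from I-1 (hh), so II-1 is Hh; II-2 is affected so carries H and received h from I-1 (hh), so II-2 is Hh; III-1 is affected so carries H and passed h to IV-1 (hh), so III-1 is Hh; III-3 is affected so carries H and passed h to IV-1 (hh), so III-3 is Hh.
Every other individual is either homozygous by phenotype or has at least one consistent homozygous assignment, so the count is 4.

4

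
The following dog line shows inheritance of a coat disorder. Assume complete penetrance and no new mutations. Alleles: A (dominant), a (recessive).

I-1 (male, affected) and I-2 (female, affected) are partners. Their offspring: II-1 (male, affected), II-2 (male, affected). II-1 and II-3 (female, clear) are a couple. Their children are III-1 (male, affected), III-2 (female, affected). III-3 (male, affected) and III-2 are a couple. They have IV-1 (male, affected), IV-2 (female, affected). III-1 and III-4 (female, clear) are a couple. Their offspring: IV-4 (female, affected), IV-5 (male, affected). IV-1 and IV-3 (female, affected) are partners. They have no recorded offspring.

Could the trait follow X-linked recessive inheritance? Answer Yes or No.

Yes

A consistent assignment under X-linked recessive exists: I-1 X^a Y, I-2 X^a X^a, II-1 X^a Y, II-2 X^a Y, II-3 X^A X^a, III-1 X^a Y, III-2 X^a X^a, III-3 X^a Y, III-4 X^A X^a, IV-1 X^a Y, IV-2 X^a X^a, IV-3 X^a X^a, IV-4 X^a X^a, IV-5 X^a Y.
In this assignment every recorded phenotype matches its genotype and every non-founder's genotype is obtainable from its parents' genotypes, so the pedigree is consistent.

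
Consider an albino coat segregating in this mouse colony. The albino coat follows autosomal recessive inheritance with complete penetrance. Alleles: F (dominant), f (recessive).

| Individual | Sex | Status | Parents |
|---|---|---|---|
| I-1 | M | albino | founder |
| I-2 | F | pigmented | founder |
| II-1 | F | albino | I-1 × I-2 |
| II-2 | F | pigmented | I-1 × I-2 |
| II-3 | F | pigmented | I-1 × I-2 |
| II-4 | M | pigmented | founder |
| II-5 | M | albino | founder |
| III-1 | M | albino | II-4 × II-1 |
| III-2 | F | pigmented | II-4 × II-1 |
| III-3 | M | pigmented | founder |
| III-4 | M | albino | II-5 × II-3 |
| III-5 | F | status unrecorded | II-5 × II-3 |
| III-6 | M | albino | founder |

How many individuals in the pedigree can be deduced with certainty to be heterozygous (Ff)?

5

Obligate heterozygotes: I-2 is pigmented so carries F and passed f to II-1 (ff), so I-2 is Ff; II-2 is pigmented so carries F and received f from I-1 (ff), so II-2 is Ff; II-3 is pigmented so carries F and received f from I-1 (ff), so II-3 is Ff; II-4 is pigmented so carries F and passed f to III-1 (ff), so II-4 is Ff; III-2 is pigmented so carries F and received f from II-1 (ff), so III-2 is Ff.
Every other individual is either homozygous by phenotype or has at least one consistent homozygous assignment, so the count is 5.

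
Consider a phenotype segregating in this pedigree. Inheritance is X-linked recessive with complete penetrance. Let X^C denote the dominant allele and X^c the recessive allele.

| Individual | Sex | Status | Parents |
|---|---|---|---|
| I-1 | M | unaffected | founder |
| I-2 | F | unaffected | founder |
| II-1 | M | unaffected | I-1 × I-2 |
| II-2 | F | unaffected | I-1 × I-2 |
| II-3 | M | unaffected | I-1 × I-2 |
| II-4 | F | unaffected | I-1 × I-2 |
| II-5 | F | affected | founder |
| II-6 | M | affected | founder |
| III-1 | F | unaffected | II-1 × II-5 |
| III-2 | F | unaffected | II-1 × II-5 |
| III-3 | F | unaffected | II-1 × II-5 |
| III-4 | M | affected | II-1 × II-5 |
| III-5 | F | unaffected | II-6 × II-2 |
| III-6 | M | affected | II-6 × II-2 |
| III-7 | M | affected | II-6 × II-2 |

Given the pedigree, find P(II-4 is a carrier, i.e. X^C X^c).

1/2

I-1 is unaffected, so I-1 is X^C Y.
I-2 is unaffected so carries C and passed c to II-2 (X^C X^c, whose C came from I-1), so I-2 is X^C X^c.
Their cross gives offspring ratios 1/2 X^C X^C : 1/2 X^C X^c. Conditioning on II-4 being unaffected, P(X^C X^c) = 1/2 / 1 = 1/2.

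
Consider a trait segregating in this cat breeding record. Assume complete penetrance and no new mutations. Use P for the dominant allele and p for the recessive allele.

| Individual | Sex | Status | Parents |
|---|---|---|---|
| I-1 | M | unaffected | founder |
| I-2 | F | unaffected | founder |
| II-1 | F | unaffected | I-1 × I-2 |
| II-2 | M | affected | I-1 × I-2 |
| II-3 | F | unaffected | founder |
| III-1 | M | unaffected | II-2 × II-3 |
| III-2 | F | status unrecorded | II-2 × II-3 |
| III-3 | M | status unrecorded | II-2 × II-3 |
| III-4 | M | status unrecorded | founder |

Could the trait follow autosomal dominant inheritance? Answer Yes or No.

No

Under autosomal dominant, II-2 (affected, male) cannot arise from I-1 (unaffected) × I-2 (unaffected).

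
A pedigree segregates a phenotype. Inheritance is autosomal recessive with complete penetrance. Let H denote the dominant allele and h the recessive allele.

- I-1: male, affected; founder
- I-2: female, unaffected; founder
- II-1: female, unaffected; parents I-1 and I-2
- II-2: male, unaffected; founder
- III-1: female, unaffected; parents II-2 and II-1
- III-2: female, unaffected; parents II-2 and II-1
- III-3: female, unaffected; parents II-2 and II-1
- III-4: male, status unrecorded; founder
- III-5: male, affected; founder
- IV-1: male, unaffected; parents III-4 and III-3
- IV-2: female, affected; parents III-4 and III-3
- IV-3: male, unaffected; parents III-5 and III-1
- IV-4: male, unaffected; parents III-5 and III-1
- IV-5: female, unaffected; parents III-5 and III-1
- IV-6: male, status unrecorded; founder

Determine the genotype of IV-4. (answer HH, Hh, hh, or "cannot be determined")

Hh

From phenotype alone, IV-4 is HH or Hh.
IV-4 is unaffected so carries H and received h from III-5 (hh), so IV-4 is Hh.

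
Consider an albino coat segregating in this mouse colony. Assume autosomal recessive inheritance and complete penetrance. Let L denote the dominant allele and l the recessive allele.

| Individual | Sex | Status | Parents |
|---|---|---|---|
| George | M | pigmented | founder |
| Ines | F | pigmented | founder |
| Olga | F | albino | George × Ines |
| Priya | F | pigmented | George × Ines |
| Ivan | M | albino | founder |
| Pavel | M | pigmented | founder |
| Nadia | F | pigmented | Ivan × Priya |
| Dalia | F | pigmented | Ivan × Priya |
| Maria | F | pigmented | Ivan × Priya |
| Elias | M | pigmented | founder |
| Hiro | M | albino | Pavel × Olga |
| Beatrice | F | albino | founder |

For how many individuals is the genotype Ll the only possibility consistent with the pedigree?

6

Obligate heterozygotes: George is pigmented so carries L and passed l to Olga (ll), so George is Ll; Ines is pigmented so carries L and passed l to Olga (ll), so Ines is Ll; Pavel is pigmented so carries L and passed l to Hiro (ll), so Pavel is Ll; Nadia is pigmented so carries L and received l from Ivan (ll), so Nadia is Ll; Dalia is pigmented so carries L and received l from Ivan (ll), so Dalia is Ll; Maria is pigmented so carries L and received l from Ivan (ll), so Maria is Ll.
Every other individual is either homozygous by phenotype or has at least one consistent homozygous assignment, so the count is 6.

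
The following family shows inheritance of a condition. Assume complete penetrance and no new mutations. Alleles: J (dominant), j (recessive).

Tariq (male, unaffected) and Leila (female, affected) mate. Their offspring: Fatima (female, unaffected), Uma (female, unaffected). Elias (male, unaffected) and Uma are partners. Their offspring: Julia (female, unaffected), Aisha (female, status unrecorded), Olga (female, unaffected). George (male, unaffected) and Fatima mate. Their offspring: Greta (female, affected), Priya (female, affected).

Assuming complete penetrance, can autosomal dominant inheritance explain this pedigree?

No

Under autosomal dominant, Greta (affected, female) cannot arise from George (unaffected) × Fatima (unaffected).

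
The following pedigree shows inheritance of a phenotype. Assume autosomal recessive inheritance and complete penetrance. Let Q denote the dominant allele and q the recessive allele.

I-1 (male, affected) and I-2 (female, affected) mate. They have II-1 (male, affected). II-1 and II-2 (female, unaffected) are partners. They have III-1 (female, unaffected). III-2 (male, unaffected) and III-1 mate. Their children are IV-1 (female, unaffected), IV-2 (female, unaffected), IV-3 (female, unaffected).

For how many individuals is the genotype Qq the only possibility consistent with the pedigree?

Obligate heterozygotes: III-1 is unaffected so carries Q and received q from II-1 (qq), so III-1 is Qq.
Every other individual is either homozygous by phenotype or has at least one consistent homozygous assignment, so the count is 1.

1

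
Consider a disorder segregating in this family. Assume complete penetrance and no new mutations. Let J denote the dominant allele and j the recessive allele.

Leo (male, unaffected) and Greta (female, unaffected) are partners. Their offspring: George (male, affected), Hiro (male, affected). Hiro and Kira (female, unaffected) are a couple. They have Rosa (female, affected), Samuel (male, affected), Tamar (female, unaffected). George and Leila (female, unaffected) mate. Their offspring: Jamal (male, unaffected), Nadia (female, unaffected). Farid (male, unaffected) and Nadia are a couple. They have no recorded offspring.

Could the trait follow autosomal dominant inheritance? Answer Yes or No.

No

Under autosomal dominant, George (affected, male) cannot arise from Leo (unaffected) × Greta (unaffected).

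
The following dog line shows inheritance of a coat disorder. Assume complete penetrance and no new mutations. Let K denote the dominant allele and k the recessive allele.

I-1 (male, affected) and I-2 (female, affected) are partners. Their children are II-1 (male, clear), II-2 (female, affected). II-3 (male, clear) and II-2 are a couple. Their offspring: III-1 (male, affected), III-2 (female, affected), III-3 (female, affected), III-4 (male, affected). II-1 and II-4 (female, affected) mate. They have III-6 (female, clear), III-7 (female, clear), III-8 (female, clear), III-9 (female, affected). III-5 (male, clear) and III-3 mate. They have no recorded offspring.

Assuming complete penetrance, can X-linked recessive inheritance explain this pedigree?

No

Under X-linked recessive, II-1 (clear, male) cannot arise from I-1 (affected) × I-2 (affected).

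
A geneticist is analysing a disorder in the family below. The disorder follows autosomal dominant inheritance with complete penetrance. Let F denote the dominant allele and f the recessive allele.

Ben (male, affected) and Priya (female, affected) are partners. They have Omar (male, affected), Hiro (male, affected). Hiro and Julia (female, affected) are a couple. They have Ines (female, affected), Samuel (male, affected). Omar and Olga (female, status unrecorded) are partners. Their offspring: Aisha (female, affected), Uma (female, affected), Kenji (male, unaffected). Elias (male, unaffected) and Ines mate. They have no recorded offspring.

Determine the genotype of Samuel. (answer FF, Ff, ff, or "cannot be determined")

cannot be determined

Samuel's phenotype allows FF or Ff, and no parent or child forces a single allele at both positions; consistent genotype assignments exist with Samuel as FF or Ff.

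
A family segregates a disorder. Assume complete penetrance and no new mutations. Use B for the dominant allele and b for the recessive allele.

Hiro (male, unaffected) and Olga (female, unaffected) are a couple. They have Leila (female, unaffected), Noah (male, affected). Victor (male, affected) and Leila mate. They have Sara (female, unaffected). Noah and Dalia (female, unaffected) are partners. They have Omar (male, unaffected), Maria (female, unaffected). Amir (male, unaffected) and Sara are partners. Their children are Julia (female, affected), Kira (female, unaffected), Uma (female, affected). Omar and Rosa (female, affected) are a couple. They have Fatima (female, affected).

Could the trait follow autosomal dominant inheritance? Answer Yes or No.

No

Under autosomal dominant, Noah (affected, male) cannot arise from Hiro (unaffected) × Olga (unaffected).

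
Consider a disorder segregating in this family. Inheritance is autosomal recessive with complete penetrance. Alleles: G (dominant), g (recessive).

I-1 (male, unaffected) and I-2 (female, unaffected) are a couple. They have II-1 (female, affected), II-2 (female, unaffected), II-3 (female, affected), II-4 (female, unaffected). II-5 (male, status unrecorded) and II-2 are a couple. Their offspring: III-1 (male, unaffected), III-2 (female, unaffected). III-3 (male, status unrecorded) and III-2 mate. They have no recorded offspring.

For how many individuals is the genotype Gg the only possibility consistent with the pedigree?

Obligate heterozygotes: I-1 is unaffected so carries G and passed g to II-1 (gg), so I-1 is Gg; I-2 is unaffected so carries G and passed g to II-1 (gg), so I-2 is Gg.
Every other individual is either homozygous by phenotype or has at least one consistent homozygous assignment, so the count is 2.

2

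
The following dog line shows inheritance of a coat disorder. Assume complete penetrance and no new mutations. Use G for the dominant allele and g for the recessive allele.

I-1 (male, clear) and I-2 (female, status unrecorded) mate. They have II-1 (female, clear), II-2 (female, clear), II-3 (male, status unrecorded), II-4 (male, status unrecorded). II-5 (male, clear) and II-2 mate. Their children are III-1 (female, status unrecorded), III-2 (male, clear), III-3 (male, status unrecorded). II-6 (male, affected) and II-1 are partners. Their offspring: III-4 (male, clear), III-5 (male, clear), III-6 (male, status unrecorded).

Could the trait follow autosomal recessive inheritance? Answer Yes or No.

Yes

A consistent assignment under autosomal recessive exists: I-1 GG, I-2 GG, II-1 GG, II-2 GG, II-3 GG, II-4 GG, II-5 GG, II-6 gg, III-1 GG, III-2 GG, III-3 GG, III-4 Gg, III-5 Gg, III-6 Gg.
In this assignment every recorded phenotype matches its genotype and every non-founder's genotype is obtainable from its parents' genotypes, so the pedigree is consistent.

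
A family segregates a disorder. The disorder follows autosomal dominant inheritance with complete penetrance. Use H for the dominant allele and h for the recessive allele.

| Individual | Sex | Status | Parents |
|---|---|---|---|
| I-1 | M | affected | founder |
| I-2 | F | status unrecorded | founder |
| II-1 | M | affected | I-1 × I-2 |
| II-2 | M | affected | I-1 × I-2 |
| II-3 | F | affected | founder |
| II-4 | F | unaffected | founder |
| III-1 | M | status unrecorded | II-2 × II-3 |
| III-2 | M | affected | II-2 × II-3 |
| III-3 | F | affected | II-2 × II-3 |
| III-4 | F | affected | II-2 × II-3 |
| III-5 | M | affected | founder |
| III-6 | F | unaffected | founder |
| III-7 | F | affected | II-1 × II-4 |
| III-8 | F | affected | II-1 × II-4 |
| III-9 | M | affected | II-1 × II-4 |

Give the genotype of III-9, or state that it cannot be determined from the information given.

Hh

From phenotype alone, III-9 is HH or Hh.
III-9 is affected so carries H and received h from II-4 (hh), so III-9 is Hh.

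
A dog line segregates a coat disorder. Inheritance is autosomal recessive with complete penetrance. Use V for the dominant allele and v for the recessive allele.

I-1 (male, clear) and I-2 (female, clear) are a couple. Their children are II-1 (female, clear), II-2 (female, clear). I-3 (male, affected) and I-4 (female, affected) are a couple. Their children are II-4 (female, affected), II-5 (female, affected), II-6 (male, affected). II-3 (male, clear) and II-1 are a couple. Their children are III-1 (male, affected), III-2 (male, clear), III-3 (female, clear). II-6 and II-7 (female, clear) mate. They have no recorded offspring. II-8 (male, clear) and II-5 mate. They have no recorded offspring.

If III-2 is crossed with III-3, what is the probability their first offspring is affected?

II-3 is clear so carries V and passed v to III-1 (vv), so II-3 is Vv.
II-1 is clear so carries V and passed v to III-1 (vv), so II-1 is Vv.
III-2 is a clear offspring of II-3 (Vv) × II-1 (Vv), whose cross gives 1/4 VV : 1/2 Vv : 1/4 vv; conditioning on being clear, III-2 is VV with probability 1/3, Vv with probability 2/3.
III-3 is a clear offspring of II-3 (Vv) × II-1 (Vv), whose cross gives 1/4 VV : 1/2 Vv : 1/4 vv; conditioning on being clear, III-3 is VV with probability 1/3, Vv with probability 2/3.
Summing over parental genotype combinations, P(offspring is affected) = 4/9·1/4 = 1/9.

1/9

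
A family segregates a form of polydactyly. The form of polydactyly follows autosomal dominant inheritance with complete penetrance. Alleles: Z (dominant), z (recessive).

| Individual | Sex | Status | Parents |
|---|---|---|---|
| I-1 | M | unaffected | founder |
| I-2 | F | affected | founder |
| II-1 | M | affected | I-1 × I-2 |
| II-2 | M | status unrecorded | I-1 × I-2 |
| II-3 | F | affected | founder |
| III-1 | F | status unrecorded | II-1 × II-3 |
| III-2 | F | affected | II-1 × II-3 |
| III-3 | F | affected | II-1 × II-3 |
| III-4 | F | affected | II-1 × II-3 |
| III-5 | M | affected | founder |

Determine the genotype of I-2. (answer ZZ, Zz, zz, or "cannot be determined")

I-2's phenotype allows ZZ or Zz, and no parent or child forces a single allele at both positions; consistent genotype assignments exist with I-2 as ZZ or Zz.

cannot be determined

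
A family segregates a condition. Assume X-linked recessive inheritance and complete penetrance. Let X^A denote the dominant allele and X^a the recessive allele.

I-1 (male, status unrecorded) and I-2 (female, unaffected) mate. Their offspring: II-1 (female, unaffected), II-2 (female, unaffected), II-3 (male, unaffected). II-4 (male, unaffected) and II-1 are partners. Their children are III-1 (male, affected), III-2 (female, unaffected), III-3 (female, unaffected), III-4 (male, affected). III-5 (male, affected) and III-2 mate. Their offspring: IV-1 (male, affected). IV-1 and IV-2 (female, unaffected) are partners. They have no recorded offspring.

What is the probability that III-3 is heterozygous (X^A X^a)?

II-4 is unaffected, so II-4 is X^A Y.
II-1 is unaffected so carries A and passed a to III-1 (X^a Y), so II-1 is X^A X^a.
Their cross gives offspring ratios 1/2 X^A X^A : 1/2 X^A X^a. Conditioning on III-3 being unaffected, P(X^A X^a) = 1/2 / 1 = 1/2.

1/2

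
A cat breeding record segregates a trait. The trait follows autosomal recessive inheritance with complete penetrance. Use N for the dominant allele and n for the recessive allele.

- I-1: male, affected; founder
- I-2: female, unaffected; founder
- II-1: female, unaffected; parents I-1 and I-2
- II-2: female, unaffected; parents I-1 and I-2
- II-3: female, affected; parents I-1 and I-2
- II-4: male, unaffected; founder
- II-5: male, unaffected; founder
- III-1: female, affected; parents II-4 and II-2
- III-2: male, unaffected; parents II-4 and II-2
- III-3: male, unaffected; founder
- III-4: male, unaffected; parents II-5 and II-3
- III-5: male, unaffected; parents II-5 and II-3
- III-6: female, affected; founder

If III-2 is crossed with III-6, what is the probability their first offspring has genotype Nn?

II-4 is unaffected so carries N and passed n to III-1 (nn), so II-4 is Nn.
II-2 is unaffected so carries N and received n from I-1 (nn), so II-2 is Nn.
III-2 is an unaffected offspring of II-4 (Nn) × II-2 (Nn), whose cross gives 1/4 NN : 1/2 Nn : 1/4 nn; conditioning on being unaffected, III-2 is NN with probability 1/3, Nn with probability 2/3.
III-6 is affected, so III-6 is nn.
Summing over parental genotype combinations, P(offspring has genotype Nn) = 1/3·1 + 2/3·1/2 = 2/3.

2/3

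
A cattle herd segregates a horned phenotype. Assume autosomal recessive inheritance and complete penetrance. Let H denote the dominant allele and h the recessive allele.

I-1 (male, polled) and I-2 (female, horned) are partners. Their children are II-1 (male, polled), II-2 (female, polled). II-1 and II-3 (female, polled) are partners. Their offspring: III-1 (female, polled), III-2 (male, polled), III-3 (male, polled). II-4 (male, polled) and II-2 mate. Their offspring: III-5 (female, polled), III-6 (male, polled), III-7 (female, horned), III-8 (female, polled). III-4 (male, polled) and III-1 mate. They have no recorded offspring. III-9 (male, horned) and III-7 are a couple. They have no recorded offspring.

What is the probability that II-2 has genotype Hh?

1

II-2 is polled so carries H and received h from I-2 (hh), so II-2 is Hh, giving P(Hh) = 1.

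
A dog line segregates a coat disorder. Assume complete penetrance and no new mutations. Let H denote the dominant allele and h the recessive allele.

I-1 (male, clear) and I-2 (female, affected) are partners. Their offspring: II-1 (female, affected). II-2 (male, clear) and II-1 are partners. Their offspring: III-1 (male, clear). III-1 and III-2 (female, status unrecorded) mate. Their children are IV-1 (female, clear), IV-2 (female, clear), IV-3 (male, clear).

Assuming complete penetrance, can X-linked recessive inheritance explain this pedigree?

Under X-linked recessive, II-1 (affected, female) cannot arise from I-1 (clear) × I-2 (affected).

No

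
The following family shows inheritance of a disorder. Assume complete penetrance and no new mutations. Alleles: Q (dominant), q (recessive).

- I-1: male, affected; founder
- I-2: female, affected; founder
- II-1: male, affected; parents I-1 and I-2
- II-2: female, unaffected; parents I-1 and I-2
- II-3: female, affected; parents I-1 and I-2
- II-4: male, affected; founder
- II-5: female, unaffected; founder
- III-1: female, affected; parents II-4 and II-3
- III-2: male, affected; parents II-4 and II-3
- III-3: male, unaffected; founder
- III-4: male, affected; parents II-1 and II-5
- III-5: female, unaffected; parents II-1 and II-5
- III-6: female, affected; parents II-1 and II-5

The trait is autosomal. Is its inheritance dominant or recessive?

dominant

I-1 and I-2 are both affected yet have an unaffected child II-2. Under a recessive model two affected parents are homozygous and every child would be affected, so the trait cannot be recessive.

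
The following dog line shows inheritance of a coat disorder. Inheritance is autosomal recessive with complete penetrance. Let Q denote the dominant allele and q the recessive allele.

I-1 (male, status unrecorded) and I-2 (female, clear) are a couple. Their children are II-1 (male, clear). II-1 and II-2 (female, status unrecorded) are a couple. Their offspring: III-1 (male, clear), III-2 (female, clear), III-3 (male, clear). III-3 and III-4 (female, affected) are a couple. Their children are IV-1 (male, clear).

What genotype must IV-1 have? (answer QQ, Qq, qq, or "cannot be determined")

Qq

From phenotype alone, IV-1 is QQ or Qq.
IV-1 is clear so carries Q and received q from III-4 (qq), so IV-1 is Qq.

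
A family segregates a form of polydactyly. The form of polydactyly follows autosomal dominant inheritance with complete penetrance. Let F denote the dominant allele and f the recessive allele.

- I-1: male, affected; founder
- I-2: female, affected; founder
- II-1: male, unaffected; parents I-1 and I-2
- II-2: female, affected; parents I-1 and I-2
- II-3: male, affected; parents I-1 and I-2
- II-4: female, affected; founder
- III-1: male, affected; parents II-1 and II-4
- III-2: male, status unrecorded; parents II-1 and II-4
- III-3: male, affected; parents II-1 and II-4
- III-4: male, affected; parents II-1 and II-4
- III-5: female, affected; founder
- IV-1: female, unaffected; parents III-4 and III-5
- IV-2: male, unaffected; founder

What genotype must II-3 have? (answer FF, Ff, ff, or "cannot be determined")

II-3's phenotype allows FF or Ff, and no parent or child forces a single allele at both positions; consistent genotype assignments exist with II-3 as FF or Ff.

cannot be determined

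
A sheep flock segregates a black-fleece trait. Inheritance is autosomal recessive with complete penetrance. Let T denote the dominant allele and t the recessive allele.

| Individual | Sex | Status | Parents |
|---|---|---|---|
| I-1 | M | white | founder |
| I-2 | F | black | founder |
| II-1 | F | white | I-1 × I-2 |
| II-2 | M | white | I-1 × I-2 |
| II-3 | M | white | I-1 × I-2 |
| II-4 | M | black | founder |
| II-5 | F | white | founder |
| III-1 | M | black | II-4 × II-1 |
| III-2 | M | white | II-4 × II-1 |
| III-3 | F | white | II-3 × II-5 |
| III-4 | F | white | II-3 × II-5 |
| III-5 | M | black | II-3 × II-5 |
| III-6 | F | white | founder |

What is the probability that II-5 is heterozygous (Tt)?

1

II-5 is white so carries T and passed t to III-5 (tt), so II-5 is Tt, giving P(Tt) = 1.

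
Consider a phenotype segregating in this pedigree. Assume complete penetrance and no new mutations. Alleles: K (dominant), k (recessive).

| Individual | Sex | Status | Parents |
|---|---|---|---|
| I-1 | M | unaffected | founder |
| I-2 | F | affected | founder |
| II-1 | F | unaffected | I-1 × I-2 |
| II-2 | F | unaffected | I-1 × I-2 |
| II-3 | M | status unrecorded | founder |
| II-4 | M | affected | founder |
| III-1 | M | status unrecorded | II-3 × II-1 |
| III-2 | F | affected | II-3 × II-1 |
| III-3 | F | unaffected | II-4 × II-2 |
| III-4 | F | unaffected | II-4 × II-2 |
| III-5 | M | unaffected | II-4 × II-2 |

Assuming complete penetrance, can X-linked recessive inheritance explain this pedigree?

Yes

A consistent assignment under X-linked recessive exists: I-1 X^K Y, I-2 X^k X^k, II-1 X^K X^k, II-2 X^K X^k, II-3 X^k Y, II-4 X^k Y, III-1 X^K Y, III-2 X^k X^k, III-3 X^K X^k, III-4 X^K X^k, III-5 X^K Y.
In this assignment every recorded phenotype matches its genotype and every non-founder's genotype is obtainable from its parents' genotypes, so the pedigree is consistent.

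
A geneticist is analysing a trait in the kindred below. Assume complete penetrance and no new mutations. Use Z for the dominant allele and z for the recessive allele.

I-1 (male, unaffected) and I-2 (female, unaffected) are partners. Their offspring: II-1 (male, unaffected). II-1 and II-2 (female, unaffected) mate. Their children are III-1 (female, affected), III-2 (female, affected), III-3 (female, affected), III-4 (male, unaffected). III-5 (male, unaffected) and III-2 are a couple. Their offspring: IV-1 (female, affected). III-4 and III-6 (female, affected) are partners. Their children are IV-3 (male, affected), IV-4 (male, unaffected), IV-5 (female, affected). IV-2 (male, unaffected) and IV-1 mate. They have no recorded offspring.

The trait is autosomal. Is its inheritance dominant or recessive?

recessive

II-1 and II-2 are both unaffected yet have an affected child III-1. Under dominance, an affected child requires at least one affected parent, so the trait cannot be dominant.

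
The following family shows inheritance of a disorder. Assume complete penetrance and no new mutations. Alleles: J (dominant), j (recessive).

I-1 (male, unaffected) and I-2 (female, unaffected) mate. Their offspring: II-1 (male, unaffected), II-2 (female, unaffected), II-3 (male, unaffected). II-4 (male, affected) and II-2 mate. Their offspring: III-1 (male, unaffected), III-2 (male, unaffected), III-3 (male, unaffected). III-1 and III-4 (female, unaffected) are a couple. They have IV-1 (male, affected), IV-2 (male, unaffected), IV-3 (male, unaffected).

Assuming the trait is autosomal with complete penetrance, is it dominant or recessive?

III-1 and III-4 are both unaffected yet have an affected child IV-1. Under dominance, an affected child requires at least one affected parent, so the trait cannot be dominant.

recessive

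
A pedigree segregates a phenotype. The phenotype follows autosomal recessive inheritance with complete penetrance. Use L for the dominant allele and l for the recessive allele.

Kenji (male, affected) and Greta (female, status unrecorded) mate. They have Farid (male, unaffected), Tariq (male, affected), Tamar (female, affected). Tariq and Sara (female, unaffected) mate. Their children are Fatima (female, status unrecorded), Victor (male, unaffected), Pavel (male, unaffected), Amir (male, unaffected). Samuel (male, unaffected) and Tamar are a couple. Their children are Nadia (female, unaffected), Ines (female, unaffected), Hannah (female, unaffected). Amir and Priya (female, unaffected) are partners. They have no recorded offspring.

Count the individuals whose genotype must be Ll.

8

Obligate heterozygotes: Greta passed L to Farid (Ll, whose l came from Kenji) and passed l to Tariq (ll), so Greta is Ll; Farid is unaffected so carries L and received l from Kenji (ll), so Farid is Ll; Victor is unaffected so carries L and received l from Tariq (ll), so Victor is Ll; Pavel is unaffected so carries L and received l from Tariq (ll), so Pavel is Ll; Amir is unaffected so carries L and received l from Tariq (ll), so Amir is Ll; Nadia is unaffected so carries L and received l from Tamar (ll), so Nadia is Ll; Ines is unaffected so carries L and received l from Tamar (ll), so Ines is Ll; Hannah is unaffected so carries L and received l from Tamar (ll), so Hannah is Ll.
Every other individual is either homozygous by phenotype or has at least one consistent homozygous assignment, so the count is 8.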